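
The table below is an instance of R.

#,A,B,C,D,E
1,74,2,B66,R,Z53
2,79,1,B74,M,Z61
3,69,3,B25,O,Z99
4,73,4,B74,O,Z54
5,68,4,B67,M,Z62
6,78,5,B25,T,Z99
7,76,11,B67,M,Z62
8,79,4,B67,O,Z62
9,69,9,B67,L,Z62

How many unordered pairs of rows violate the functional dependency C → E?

C=B74: violating pairs (2,4) — 1 pair.
C=B25: all 2 rows agree on E — 0 pairs.
C=B67: all 4 rows agree on E — 0 pairs.

1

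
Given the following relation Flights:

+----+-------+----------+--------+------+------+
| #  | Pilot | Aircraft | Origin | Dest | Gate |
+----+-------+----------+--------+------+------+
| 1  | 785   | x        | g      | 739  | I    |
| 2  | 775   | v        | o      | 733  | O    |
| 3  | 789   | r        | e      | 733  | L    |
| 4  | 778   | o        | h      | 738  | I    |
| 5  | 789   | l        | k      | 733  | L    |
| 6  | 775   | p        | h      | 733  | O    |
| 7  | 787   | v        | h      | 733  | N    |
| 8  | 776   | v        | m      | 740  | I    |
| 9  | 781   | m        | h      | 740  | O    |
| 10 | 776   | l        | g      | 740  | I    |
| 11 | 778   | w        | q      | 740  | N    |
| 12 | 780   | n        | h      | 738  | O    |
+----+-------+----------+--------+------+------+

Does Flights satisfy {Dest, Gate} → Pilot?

Yes

(Dest=739, Gate=I): row 1 → Pilot = 785 ✓
(Dest=733, Gate=O): rows 2, 6 → Pilot = 775, 775 ✓
(Dest=733, Gate=L): rows 3, 5 → Pilot = 789, 789 ✓
(Dest=738, Gate=I): row 4 → Pilot = 778 ✓
(Dest=733, Gate=N): row 7 → Pilot = 787 ✓
(Dest=740, Gate=I): rows 8, 10 → Pilot = 776, 776 ✓
(Dest=740, Gate=O): row 9 → Pilot = 781 ✓
(Dest=740, Gate=N): row 11 → Pilot = 778 ✓
(Dest=738, Gate=O): row 12 → Pilot = 780 ✓
Every {Dest, Gate} value is associated with a single Pilot value, so {Dest, Gate} → Pilot holds.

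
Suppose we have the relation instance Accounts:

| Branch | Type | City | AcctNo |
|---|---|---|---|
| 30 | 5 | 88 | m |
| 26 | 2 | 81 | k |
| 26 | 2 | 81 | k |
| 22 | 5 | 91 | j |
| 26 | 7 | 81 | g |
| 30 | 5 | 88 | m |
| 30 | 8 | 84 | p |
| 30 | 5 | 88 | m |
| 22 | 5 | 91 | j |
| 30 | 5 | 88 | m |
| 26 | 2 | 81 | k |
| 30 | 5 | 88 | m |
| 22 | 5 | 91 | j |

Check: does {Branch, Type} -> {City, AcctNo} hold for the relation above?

Yes

(Branch=30, Type=5): 5 rows → {City,AcctNo} = (88, m), (88, m), (88, m), (88, m), (88, m) ✓
(Branch=26, Type=2): 3 rows → {City,AcctNo} = (81, k), (81, k), (81, k) ✓
(Branch=22, Type=5): 3 rows → {City,AcctNo} = (91, j), (91, j), (91, j) ✓
(Branch=26, Type=7): 1 row → {City,AcctNo} = (81, g) ✓
(Branch=30, Type=8): 1 row → {City,AcctNo} = (84, p) ✓
Every {Branch, Type} value is associated with a single {City, AcctNo} value, so {Branch, Type} -> {City, AcctNo} holds.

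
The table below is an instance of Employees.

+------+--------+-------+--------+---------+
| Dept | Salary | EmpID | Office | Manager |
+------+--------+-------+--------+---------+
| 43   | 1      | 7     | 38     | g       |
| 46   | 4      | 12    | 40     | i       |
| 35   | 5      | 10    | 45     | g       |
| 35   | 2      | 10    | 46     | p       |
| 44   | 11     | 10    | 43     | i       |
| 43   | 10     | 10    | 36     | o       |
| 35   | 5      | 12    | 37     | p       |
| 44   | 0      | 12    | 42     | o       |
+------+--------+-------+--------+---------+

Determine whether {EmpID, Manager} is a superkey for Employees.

All 8 rows have distinct {EmpID, Manager} values, so {EmpID, Manager} → (all attributes) holds and {EmpID, Manager} is a superkey.

Yes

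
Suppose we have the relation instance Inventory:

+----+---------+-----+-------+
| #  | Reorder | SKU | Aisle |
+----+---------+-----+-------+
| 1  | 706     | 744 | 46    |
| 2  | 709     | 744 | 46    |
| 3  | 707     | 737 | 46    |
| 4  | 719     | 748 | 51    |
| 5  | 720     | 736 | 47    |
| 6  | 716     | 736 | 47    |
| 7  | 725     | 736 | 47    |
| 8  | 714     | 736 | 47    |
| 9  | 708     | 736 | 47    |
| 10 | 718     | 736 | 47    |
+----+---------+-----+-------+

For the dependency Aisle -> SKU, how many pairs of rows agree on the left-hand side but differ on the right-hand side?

2

Aisle=46: violating pairs (1,3), (2,3) — 2 pairs.
Aisle=47: all 6 rows agree on SKU — 0 pairs.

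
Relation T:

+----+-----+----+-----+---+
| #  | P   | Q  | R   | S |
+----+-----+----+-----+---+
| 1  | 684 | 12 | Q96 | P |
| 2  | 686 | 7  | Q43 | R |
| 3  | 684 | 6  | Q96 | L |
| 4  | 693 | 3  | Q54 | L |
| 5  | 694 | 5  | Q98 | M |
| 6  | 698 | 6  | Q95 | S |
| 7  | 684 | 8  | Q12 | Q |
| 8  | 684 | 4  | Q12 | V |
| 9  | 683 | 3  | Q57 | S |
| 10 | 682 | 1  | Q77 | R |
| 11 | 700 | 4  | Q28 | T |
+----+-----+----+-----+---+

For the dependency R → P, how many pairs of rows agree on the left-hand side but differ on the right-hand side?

0

R=Q96: all 2 rows agree on P — 0 pairs.
R=Q12: all 2 rows agree on P — 0 pairs.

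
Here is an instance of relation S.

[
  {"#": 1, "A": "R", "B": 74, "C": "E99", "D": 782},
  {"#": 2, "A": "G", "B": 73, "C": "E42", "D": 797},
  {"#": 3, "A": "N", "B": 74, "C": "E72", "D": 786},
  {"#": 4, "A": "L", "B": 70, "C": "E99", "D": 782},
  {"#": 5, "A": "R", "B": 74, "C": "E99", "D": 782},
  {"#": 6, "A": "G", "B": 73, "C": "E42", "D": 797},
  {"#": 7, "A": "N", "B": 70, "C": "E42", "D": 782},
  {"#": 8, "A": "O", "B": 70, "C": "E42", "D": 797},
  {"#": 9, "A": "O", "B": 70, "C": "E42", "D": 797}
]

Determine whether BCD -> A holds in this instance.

(B=74, C=E99, D=782): rows 1, 5 → A = R, R ✓
(B=73, C=E42, D=797): rows 2, 6 → A = G, G ✓
(B=74, C=E72, D=786): row 3 → A = N ✓
(B=70, C=E99, D=782): row 4 → A = L ✓
(B=70, C=E42, D=782): row 7 → A = N ✓
(B=70, C=E42, D=797): rows 8, 9 → A = O, O ✓
Every BCD value is associated with a single A value, so BCD -> A holds.

Yes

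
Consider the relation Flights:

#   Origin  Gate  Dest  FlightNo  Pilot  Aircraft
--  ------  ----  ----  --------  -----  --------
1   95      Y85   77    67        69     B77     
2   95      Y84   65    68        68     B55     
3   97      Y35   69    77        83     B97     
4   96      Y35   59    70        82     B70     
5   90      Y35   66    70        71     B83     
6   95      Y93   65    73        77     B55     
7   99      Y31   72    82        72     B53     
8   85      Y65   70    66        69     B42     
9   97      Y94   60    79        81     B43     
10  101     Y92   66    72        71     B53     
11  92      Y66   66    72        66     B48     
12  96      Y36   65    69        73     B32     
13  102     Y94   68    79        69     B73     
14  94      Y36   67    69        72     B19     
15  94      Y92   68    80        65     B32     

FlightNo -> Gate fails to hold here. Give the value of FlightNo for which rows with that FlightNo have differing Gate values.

72

FlightNo=67: row 1 → Gate = Y85 ✓
FlightNo=68: row 2 → Gate = Y84 ✓
FlightNo=77: row 3 → Gate = Y35 ✓
FlightNo=70: rows 4, 5 → Gate = Y35, Y35 ✓
FlightNo=73: row 6 → Gate = Y93 ✓
FlightNo=82: row 7 → Gate = Y31 ✓
FlightNo=66: row 8 → Gate = Y65 ✓
FlightNo=79: rows 9, 13 → Gate = Y94, Y94 ✓
FlightNo=72: rows 10, 11 → Gate takes values {Y92, Y66} — violation
FlightNo=69: rows 12, 14 → Gate = Y36, Y36 ✓
FlightNo=80: row 15 → Gate = Y92 ✓
The only FlightNo value with inconsistent Gate is FlightNo=72.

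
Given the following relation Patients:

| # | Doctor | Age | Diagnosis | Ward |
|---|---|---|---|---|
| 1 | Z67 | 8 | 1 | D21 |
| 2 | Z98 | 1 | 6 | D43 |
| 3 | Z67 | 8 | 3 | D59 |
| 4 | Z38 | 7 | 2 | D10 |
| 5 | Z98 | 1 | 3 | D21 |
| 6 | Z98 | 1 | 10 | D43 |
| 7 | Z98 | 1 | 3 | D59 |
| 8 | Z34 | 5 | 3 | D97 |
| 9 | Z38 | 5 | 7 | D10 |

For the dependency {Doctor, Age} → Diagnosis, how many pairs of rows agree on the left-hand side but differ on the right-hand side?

6

(Doctor=Z67, Age=8): violating pairs (1,3) — 1 pair.
(Doctor=Z98, Age=1): violating pairs (2,5), (2,6), (2,7), (5,6), (6,7) — 5 pairs.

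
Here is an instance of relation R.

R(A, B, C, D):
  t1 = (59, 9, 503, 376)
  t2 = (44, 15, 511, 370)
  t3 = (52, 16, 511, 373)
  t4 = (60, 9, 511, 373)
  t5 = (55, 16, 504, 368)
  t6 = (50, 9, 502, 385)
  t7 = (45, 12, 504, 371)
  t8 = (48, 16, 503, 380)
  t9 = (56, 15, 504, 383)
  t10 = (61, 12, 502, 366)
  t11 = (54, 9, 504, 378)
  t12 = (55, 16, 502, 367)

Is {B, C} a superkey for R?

Yes

All 12 rows have distinct {B, C} values, so {B, C} → (all attributes) holds and {B, C} is a superkey.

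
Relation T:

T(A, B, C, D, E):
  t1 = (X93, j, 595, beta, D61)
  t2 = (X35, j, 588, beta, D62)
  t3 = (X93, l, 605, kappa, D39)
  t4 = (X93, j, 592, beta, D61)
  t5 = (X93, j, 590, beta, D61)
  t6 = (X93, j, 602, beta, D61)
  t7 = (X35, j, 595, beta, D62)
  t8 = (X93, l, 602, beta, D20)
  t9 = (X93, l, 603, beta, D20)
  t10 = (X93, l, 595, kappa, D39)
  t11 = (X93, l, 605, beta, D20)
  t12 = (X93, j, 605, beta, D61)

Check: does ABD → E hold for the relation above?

Yes

(A=X93, B=j, D=beta): rows 1, 4, 5, 6, 12 → E = D61, D61, D61, D61, D61 ✓
(A=X35, B=j, D=beta): rows 2, 7 → E = D62, D62 ✓
(A=X93, B=l, D=kappa): rows 3, 10 → E = D39, D39 ✓
(A=X93, B=l, D=beta): rows 8, 9, 11 → E = D20, D20, D20 ✓
Every ABD value is associated with a single E value, so ABD → E holds.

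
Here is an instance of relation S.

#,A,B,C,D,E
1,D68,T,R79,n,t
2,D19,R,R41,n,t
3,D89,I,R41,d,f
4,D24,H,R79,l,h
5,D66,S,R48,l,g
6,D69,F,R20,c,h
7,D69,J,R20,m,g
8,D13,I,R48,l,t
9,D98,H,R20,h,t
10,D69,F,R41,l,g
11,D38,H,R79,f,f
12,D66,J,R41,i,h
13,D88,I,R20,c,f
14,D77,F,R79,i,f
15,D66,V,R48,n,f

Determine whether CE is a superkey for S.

Rows 11 and 14 have the same CE value (C=R79, E=f) but are distinct tuples, so CE does not determine every attribute — not a superkey.

No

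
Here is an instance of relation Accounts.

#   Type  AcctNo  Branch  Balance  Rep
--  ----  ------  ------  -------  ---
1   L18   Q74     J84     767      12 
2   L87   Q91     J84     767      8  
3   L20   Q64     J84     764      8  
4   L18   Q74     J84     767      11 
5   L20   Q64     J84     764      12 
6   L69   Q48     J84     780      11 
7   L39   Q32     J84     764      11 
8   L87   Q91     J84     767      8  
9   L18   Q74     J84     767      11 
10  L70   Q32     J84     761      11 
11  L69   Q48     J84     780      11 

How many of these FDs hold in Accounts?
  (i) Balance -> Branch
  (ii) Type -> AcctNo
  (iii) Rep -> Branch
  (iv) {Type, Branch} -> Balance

4

(i) Balance -> Branch: every LHS value maps to a single RHS value — holds.
(ii) Type -> AcctNo: every LHS value maps to a single RHS value — holds.
(iii) Rep -> Branch: every LHS value maps to a single RHS value — holds.
(iv) {Type, Branch} -> Balance: every LHS value maps to a single RHS value — holds.
4 of the 4 dependencies hold.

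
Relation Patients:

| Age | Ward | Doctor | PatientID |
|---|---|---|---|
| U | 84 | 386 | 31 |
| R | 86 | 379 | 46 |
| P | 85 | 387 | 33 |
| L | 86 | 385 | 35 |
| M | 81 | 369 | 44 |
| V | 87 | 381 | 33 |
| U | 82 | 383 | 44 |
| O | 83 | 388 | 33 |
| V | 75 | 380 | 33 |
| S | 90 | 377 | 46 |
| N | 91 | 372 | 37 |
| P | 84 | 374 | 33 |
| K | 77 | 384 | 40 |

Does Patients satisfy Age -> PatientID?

Age=U: 2 rows → PatientID takes values {31, 44} — violation
Age=R: 1 row → PatientID = 46 ✓
Age=P: 2 rows → PatientID = 33, 33 ✓
Age=L: 1 row → PatientID = 35 ✓
Age=M: 1 row → PatientID = 44 ✓
Age=V: 2 rows → PatientID = 33, 33 ✓
Age=O: 1 row → PatientID = 33 ✓
Age=S: 1 row → PatientID = 46 ✓
Age=N: 1 row → PatientID = 37 ✓
Age=K: 1 row → PatientID = 40 ✓
Two rows agree on Age but differ on PatientID, so Age -> PatientID does not hold.

No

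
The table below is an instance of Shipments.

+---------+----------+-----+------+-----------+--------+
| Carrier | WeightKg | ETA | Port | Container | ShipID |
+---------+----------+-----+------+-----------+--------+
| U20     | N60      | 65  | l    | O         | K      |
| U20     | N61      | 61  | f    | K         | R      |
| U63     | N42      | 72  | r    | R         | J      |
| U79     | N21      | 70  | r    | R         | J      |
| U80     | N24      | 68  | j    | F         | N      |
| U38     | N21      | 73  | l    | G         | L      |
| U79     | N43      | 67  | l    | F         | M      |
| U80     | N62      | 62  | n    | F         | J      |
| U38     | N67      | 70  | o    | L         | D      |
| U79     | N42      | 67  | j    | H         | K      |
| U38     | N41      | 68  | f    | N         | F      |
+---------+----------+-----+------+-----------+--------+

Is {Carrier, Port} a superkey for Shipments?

All 11 rows have distinct {Carrier, Port} values, so {Carrier, Port} → (all attributes) holds and {Carrier, Port} is a superkey.

Yes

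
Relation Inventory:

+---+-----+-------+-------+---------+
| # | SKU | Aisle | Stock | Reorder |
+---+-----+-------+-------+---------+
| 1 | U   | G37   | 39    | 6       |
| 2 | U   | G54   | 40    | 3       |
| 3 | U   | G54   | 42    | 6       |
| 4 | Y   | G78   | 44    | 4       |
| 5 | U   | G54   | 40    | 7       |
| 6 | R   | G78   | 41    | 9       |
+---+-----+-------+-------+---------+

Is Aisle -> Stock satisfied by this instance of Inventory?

No

Aisle=G37: row 1 → Stock = 39 ✓
Aisle=G54: rows 2, 3, 5 → Stock takes values {40, 42} — violation
Aisle=G78: rows 4, 6 → Stock takes values {44, 41} — violation
Two rows agree on Aisle but differ on Stock, so Aisle -> Stock does not hold.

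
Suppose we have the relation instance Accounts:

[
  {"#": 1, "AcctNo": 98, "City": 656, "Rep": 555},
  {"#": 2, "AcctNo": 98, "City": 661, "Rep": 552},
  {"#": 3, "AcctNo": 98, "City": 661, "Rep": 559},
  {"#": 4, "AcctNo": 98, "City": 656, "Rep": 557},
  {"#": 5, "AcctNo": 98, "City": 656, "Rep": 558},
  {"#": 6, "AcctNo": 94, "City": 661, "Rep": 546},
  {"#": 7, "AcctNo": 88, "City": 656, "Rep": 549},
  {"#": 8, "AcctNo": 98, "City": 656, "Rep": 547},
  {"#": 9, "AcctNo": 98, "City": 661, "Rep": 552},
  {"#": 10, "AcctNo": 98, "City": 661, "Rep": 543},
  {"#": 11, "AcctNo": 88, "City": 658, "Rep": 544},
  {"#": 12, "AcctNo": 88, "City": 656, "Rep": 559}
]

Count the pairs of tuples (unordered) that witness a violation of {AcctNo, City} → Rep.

(AcctNo=98, City=656): violating pairs (1,4), (1,5), (1,8), (4,5), (4,8), (5,8) — 6 pairs.
(AcctNo=98, City=661): violating pairs (2,3), (2,10), (3,9), (3,10), (9,10) — 5 pairs.
(AcctNo=88, City=656): violating pairs (7,12) — 1 pair.

12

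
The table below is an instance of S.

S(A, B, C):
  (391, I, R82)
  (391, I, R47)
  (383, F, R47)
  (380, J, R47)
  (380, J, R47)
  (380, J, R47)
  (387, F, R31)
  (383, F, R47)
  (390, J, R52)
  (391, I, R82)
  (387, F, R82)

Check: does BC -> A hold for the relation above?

Yes

(B=I, C=R82): 2 rows → A = 391, 391 ✓
(B=I, C=R47): 1 row → A = 391 ✓
(B=F, C=R47): 2 rows → A = 383, 383 ✓
(B=J, C=R47): 3 rows → A = 380, 380, 380 ✓
(B=F, C=R31): 1 row → A = 387 ✓
(B=J, C=R52): 1 row → A = 390 ✓
(B=F, C=R82): 1 row → A = 387 ✓
Every BC value is associated with a single A value, so BC -> A holds.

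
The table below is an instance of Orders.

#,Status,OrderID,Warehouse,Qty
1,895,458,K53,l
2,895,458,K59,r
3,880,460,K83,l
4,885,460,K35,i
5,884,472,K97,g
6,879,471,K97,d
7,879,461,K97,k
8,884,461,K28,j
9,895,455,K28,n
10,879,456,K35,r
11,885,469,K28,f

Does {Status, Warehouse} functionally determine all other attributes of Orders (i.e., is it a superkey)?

Rows 6 and 7 have the same {Status, Warehouse} value (Status=879, Warehouse=K97) but are distinct tuples, so {Status, Warehouse} does not determine every attribute — not a superkey.

No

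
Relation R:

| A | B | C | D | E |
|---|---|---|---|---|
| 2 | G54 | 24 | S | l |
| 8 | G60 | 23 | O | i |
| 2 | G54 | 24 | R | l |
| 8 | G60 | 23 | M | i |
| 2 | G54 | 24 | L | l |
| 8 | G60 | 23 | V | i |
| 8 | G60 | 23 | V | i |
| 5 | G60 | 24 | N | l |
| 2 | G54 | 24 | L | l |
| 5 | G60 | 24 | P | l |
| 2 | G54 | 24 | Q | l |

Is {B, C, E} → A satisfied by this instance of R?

Yes

(B=G54, C=24, E=l): 5 rows → A = 2, 2, 2, 2, 2 ✓
(B=G60, C=23, E=i): 4 rows → A = 8, 8, 8, 8 ✓
(B=G60, C=24, E=l): 2 rows → A = 5, 5 ✓
Every {B, C, E} value is associated with a single A value, so {B, C, E} → A holds.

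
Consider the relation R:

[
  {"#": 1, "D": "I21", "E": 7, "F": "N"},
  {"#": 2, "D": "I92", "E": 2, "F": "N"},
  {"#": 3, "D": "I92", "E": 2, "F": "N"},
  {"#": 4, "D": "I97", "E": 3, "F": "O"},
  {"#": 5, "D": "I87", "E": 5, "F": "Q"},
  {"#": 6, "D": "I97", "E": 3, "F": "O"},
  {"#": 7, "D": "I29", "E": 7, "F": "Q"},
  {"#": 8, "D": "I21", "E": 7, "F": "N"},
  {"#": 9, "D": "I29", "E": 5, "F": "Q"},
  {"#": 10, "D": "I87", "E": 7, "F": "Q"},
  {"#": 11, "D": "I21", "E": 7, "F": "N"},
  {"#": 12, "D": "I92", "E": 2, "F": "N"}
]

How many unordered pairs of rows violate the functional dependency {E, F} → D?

2

(E=7, F=N): all 3 rows agree on D — 0 pairs.
(E=2, F=N): all 3 rows agree on D — 0 pairs.
(E=3, F=O): all 2 rows agree on D — 0 pairs.
(E=5, F=Q): violating pairs (5,9) — 1 pair.
(E=7, F=Q): violating pairs (7,10) — 1 pair.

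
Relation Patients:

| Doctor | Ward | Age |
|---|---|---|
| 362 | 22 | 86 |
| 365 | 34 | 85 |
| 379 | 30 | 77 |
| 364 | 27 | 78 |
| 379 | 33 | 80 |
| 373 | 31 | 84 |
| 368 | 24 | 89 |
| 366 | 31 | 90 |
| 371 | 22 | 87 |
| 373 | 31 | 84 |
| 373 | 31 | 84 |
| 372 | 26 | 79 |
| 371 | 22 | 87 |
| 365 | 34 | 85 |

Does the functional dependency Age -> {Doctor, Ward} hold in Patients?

Age=86: 1 row → {Doctor,Ward} = (362, 22) ✓
Age=85: 2 rows → {Doctor,Ward} = (365, 34), (365, 34) ✓
Age=77: 1 row → {Doctor,Ward} = (379, 30) ✓
Age=78: 1 row → {Doctor,Ward} = (364, 27) ✓
Age=80: 1 row → {Doctor,Ward} = (379, 33) ✓
Age=84: 3 rows → {Doctor,Ward} = (373, 31), (373, 31), (373, 31) ✓
Age=89: 1 row → {Doctor,Ward} = (368, 24) ✓
Age=90: 1 row → {Doctor,Ward} = (366, 31) ✓
Age=87: 2 rows → {Doctor,Ward} = (371, 22), (371, 22) ✓
Age=79: 1 row → {Doctor,Ward} = (372, 26) ✓
Every Age value is associated with a single {Doctor, Ward} value, so Age -> {Doctor, Ward} holds.

Yes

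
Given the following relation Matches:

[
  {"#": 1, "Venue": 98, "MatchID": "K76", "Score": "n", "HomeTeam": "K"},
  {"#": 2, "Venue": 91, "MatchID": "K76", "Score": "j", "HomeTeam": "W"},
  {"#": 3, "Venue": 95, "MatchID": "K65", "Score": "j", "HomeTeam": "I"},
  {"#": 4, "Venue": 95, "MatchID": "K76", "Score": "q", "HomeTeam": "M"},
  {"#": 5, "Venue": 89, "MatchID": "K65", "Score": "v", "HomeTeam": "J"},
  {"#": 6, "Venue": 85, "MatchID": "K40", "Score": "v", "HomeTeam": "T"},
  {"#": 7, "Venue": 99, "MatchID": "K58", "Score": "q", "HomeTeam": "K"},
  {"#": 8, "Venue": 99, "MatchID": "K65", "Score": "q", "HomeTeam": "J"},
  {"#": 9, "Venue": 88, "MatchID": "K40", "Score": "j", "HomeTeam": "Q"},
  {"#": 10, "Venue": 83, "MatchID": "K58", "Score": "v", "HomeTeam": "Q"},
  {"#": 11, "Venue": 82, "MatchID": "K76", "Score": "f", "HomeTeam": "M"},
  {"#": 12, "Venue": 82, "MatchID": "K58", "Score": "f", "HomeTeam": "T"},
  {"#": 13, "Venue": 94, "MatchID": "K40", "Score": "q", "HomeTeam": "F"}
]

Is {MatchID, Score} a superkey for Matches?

Yes

All 13 rows have distinct {MatchID, Score} values, so {MatchID, Score} → (all attributes) holds and {MatchID, Score} is a superkey.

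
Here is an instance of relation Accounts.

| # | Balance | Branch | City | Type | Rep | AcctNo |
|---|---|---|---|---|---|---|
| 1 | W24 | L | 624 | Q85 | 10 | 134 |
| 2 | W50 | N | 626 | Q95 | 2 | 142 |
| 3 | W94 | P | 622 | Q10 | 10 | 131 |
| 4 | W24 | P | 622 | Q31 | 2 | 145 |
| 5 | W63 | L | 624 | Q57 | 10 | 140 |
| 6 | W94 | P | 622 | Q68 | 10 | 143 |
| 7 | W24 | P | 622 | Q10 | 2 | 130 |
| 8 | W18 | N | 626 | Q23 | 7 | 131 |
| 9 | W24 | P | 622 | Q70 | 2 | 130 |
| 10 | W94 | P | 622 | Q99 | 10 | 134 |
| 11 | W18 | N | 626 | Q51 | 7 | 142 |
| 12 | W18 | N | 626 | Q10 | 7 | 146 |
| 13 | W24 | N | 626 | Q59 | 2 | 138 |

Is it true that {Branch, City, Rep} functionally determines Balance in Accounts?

(Branch=L, City=624, Rep=10): rows 1, 5 → Balance takes values {W24, W63} — violation
(Branch=N, City=626, Rep=2): rows 2, 13 → Balance takes values {W50, W24} — violation
(Branch=P, City=622, Rep=10): rows 3, 6, 10 → Balance = W94, W94, W94 ✓
(Branch=P, City=622, Rep=2): rows 4, 7, 9 → Balance = W24, W24, W24 ✓
(Branch=N, City=626, Rep=7): rows 8, 11, 12 → Balance = W18, W18, W18 ✓
Two rows agree on {Branch, City, Rep} but differ on Balance, so {Branch, City, Rep} -> Balance does not hold.

No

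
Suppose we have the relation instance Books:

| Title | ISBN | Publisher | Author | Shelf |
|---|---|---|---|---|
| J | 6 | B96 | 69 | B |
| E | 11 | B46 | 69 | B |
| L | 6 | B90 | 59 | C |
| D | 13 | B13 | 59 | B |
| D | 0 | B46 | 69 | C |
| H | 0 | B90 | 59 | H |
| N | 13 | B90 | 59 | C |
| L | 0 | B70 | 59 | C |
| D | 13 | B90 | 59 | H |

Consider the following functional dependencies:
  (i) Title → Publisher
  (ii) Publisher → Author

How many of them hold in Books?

(i) Title → Publisher: Title=L: 2 rows → Publisher takes values {B90, B70} — violation; Title=D: 3 rows → Publisher takes values {B13, B46, B90} — violation — fails.
(ii) Publisher → Author: every LHS value maps to a single RHS value — holds.
1 of the 2 dependencies holds.

1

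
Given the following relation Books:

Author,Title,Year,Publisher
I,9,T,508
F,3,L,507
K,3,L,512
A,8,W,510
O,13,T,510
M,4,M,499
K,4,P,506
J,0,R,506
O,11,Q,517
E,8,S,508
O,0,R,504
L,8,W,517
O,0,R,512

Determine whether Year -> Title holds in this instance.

No

Year=T: 2 rows → Title takes values {9, 13} — violation
Year=L: 2 rows → Title = 3, 3 ✓
Year=W: 2 rows → Title = 8, 8 ✓
Year=M: 1 row → Title = 4 ✓
Year=P: 1 row → Title = 4 ✓
Year=R: 3 rows → Title = 0, 0, 0 ✓
Year=Q: 1 row → Title = 11 ✓
Year=S: 1 row → Title = 8 ✓
Two rows agree on Year but differ on Title, so Year -> Title does not hold.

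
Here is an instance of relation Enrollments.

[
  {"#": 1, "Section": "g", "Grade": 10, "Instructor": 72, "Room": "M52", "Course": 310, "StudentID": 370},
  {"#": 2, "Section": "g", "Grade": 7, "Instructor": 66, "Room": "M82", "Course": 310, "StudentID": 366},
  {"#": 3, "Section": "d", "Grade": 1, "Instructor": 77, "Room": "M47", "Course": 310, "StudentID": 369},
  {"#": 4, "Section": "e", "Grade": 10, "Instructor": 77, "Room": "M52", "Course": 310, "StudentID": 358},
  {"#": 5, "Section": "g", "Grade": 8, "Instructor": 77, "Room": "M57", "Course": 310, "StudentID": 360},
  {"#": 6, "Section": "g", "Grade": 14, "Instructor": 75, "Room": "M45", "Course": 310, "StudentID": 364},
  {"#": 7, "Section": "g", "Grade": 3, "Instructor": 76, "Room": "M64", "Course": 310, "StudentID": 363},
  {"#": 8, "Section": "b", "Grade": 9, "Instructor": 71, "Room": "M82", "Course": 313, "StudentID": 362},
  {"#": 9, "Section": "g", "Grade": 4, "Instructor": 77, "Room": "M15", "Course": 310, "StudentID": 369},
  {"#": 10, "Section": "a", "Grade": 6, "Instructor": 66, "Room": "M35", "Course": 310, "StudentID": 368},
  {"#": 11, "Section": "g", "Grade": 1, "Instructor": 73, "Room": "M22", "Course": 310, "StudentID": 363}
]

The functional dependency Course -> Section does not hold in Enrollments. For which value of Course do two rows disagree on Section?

Course=310: rows 1, 2, 3, 4, 5, 6, 7, 9, 10, 11 → Section takes values {g, d, e, a} — violation
Course=313: row 8 → Section = b ✓
The only Course value with inconsistent Section is Course=310.

310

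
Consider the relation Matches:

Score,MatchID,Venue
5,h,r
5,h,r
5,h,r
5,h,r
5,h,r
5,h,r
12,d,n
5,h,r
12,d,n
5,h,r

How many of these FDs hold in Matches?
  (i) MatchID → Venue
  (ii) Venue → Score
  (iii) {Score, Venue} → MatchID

3

(i) MatchID → Venue: every LHS value maps to a single RHS value — holds.
(ii) Venue → Score: every LHS value maps to a single RHS value — holds.
(iii) {Score, Venue} → MatchID: every LHS value maps to a single RHS value — holds.
3 of the 3 dependencies hold.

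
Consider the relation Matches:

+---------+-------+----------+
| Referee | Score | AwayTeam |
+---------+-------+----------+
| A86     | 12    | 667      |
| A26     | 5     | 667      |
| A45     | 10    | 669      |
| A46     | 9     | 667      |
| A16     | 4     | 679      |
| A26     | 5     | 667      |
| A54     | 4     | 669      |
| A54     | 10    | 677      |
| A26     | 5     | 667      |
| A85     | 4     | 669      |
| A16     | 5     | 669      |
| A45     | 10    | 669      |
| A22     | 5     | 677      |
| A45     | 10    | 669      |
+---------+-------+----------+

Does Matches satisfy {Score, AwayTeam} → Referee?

(Score=12, AwayTeam=667): 1 row → Referee = A86 ✓
(Score=5, AwayTeam=667): 3 rows → Referee = A26, A26, A26 ✓
(Score=10, AwayTeam=669): 3 rows → Referee = A45, A45, A45 ✓
(Score=9, AwayTeam=667): 1 row → Referee = A46 ✓
(Score=4, AwayTeam=679): 1 row → Referee = A16 ✓
(Score=4, AwayTeam=669): 2 rows → Referee takes values {A54, A85} — violation
(Score=10, AwayTeam=677): 1 row → Referee = A54 ✓
(Score=5, AwayTeam=669): 1 row → Referee = A16 ✓
(Score=5, AwayTeam=677): 1 row → Referee = A22 ✓
Two rows agree on {Score, AwayTeam} but differ on Referee, so {Score, AwayTeam} → Referee does not hold.

No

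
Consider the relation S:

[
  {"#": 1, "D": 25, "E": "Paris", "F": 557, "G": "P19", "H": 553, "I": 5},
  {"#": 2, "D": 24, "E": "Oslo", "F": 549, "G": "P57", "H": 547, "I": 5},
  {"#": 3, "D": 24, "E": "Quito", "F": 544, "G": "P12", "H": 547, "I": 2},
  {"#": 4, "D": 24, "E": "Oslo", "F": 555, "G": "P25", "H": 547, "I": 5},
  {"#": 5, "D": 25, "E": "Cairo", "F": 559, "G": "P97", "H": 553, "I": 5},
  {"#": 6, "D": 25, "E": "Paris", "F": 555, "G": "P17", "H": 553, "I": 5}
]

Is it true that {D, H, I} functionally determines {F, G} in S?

(D=25, H=553, I=5): rows 1, 5, 6 → {F,G} takes values {(557, P19), (559, P97), (555, P17)} — violation
(D=24, H=547, I=5): rows 2, 4 → {F,G} takes values {(549, P57), (555, P25)} — violation
(D=24, H=547, I=2): row 3 → {F,G} = (544, P12) ✓
Two rows agree on {D, H, I} but differ on {F, G}, so {D, H, I} -> {F, G} does not hold.

No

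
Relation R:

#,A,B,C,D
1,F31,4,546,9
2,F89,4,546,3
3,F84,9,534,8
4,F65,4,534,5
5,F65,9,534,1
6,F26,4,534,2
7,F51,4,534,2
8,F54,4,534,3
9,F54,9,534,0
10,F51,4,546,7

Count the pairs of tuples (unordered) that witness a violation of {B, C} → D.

(B=4, C=546): violating pairs (1,2), (1,10), (2,10) — 3 pairs.
(B=9, C=534): violating pairs (3,5), (3,9), (5,9) — 3 pairs.
(B=4, C=534): violating pairs (4,6), (4,7), (4,8), (6,8), (7,8) — 5 pairs.

11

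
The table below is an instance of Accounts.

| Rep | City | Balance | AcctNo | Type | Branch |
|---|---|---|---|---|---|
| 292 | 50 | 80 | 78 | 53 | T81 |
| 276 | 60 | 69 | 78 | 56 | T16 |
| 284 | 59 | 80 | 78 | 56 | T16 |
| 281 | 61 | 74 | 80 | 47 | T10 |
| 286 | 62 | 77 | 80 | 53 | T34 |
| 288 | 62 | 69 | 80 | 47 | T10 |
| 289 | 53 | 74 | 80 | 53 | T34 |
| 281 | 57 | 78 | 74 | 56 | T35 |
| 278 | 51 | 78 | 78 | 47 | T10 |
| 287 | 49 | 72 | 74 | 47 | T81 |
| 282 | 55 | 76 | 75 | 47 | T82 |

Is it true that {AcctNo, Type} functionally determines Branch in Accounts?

Yes

(AcctNo=78, Type=53): 1 row → Branch = T81 ✓
(AcctNo=78, Type=56): 2 rows → Branch = T16, T16 ✓
(AcctNo=80, Type=47): 2 rows → Branch = T10, T10 ✓
(AcctNo=80, Type=53): 2 rows → Branch = T34, T34 ✓
(AcctNo=74, Type=56): 1 row → Branch = T35 ✓
(AcctNo=78, Type=47): 1 row → Branch = T10 ✓
(AcctNo=74, Type=47): 1 row → Branch = T81 ✓
(AcctNo=75, Type=47): 1 row → Branch = T82 ✓
Every {AcctNo, Type} value is associated with a single Branch value, so {AcctNo, Type} → Branch holds.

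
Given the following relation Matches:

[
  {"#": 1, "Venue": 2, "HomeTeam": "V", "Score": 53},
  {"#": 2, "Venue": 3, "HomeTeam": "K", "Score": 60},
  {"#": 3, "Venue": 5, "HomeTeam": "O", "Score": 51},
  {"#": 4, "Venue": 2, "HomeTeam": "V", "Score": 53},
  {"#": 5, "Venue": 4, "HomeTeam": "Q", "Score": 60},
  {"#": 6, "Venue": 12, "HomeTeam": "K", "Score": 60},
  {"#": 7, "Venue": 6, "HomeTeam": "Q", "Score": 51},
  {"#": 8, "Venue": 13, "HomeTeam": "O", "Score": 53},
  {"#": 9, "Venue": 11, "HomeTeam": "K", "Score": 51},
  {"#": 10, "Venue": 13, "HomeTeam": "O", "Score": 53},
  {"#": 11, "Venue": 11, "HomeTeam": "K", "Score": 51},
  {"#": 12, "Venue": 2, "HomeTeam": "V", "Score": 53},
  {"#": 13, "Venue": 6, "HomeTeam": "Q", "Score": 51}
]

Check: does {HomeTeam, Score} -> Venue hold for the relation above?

(HomeTeam=V, Score=53): rows 1, 4, 12 → Venue = 2, 2, 2 ✓
(HomeTeam=K, Score=60): rows 2, 6 → Venue takes values {3, 12} — violation
(HomeTeam=O, Score=51): row 3 → Venue = 5 ✓
(HomeTeam=Q, Score=60): row 5 → Venue = 4 ✓
(HomeTeam=Q, Score=51): rows 7, 13 → Venue = 6, 6 ✓
(HomeTeam=O, Score=53): rows 8, 10 → Venue = 13, 13 ✓
(HomeTeam=K, Score=51): rows 9, 11 → Venue = 11, 11 ✓
Two rows agree on {HomeTeam, Score} but differ on Venue, so {HomeTeam, Score} -> Venue does not hold.

No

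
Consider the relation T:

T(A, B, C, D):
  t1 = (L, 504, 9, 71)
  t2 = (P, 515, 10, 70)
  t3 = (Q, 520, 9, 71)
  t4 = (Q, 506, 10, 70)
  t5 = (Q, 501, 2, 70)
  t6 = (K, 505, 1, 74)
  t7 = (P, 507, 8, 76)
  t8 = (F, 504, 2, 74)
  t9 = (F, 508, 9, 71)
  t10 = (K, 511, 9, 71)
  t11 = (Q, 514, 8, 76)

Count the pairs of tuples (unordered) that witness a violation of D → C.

3

D=71: all 4 rows agree on C — 0 pairs.
D=70: violating pairs (2,5), (4,5) — 2 pairs.
D=74: violating pairs (6,8) — 1 pair.
D=76: all 2 rows agree on C — 0 pairs.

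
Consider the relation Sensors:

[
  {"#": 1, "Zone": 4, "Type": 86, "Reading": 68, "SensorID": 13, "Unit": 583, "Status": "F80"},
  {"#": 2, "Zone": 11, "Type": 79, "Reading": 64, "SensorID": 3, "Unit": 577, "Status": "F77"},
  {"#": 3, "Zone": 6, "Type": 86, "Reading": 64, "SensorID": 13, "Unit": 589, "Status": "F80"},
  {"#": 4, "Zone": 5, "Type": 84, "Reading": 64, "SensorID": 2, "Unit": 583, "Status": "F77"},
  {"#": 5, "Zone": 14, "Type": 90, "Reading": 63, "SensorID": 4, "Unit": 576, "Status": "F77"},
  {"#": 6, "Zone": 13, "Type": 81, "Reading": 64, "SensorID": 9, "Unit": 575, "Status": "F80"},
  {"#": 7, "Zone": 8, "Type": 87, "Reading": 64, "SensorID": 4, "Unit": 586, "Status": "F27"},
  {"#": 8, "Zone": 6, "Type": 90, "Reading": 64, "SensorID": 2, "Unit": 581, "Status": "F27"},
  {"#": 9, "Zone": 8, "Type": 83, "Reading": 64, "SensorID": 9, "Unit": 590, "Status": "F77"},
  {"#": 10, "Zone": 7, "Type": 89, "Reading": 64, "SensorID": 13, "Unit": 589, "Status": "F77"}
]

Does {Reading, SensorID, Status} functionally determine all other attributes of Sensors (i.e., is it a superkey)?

All 10 rows have distinct {Reading, SensorID, Status} values, so {Reading, SensorID, Status} → (all attributes) holds and {Reading, SensorID, Status} is a superkey.

Yes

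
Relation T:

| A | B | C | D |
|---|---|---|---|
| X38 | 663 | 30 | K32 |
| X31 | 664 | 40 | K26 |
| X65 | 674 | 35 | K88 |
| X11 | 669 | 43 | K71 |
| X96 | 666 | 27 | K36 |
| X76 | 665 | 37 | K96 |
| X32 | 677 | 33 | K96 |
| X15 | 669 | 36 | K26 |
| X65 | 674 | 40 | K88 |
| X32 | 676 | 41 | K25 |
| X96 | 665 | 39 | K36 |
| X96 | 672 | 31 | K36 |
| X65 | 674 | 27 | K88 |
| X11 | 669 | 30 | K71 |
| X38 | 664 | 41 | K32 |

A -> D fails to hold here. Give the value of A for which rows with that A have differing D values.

X32

A=X38: 2 rows → D = K32, K32 ✓
A=X31: 1 row → D = K26 ✓
A=X65: 3 rows → D = K88, K88, K88 ✓
A=X11: 2 rows → D = K71, K71 ✓
A=X96: 3 rows → D = K36, K36, K36 ✓
A=X76: 1 row → D = K96 ✓
A=X32: 2 rows → D takes values {K96, K25} — violation
A=X15: 1 row → D = K26 ✓
The only A value with inconsistent D is A=X32.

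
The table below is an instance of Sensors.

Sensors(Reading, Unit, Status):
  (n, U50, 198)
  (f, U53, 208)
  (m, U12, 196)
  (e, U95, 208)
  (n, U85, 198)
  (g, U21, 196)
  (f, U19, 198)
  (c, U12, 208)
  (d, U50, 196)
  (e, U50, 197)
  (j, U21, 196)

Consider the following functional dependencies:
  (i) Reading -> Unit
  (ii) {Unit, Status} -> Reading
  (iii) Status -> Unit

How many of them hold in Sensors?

(i) Reading -> Unit: Reading=n: 2 rows → Unit takes values {U50, U85} — violation; Reading=f: 2 rows → Unit takes values {U53, U19} — violation; Reading=e: 2 rows → Unit takes values {U95, U50} — violation — fails.
(ii) {Unit, Status} -> Reading: (Unit=U21, Status=196): 2 rows → Reading takes values {g, j} — violation — fails.
(iii) Status -> Unit: Status=198: 3 rows → Unit takes values {U50, U85, U19} — violation; Status=208: 3 rows → Unit takes values {U53, U95, U12} — violation; Status=196: 4 rows → Unit takes values {U12, U21, U50} — violation — fails.
None of the 3 dependencies hold.

0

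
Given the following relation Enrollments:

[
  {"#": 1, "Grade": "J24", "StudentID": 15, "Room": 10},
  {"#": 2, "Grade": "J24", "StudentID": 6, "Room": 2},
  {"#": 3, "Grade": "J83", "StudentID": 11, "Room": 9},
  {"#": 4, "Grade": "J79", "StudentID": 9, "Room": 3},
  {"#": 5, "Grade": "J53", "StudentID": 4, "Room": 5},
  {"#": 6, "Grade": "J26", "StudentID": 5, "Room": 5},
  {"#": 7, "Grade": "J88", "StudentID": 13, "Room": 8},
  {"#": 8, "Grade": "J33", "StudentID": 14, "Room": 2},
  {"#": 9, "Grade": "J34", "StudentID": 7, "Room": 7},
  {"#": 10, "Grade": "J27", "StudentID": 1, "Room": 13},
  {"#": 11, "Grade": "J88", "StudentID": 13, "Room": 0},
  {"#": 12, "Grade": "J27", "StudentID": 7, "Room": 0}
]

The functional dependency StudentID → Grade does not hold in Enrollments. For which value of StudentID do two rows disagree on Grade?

StudentID=15: row 1 → Grade = J24 ✓
StudentID=6: row 2 → Grade = J24 ✓
StudentID=11: row 3 → Grade = J83 ✓
StudentID=9: row 4 → Grade = J79 ✓
StudentID=4: row 5 → Grade = J53 ✓
StudentID=5: row 6 → Grade = J26 ✓
StudentID=13: rows 7, 11 → Grade = J88, J88 ✓
StudentID=14: row 8 → Grade = J33 ✓
StudentID=7: rows 9, 12 → Grade takes values {J34, J27} — violation
StudentID=1: row 10 → Grade = J27 ✓
The only StudentID value with inconsistent Grade is StudentID=7.

7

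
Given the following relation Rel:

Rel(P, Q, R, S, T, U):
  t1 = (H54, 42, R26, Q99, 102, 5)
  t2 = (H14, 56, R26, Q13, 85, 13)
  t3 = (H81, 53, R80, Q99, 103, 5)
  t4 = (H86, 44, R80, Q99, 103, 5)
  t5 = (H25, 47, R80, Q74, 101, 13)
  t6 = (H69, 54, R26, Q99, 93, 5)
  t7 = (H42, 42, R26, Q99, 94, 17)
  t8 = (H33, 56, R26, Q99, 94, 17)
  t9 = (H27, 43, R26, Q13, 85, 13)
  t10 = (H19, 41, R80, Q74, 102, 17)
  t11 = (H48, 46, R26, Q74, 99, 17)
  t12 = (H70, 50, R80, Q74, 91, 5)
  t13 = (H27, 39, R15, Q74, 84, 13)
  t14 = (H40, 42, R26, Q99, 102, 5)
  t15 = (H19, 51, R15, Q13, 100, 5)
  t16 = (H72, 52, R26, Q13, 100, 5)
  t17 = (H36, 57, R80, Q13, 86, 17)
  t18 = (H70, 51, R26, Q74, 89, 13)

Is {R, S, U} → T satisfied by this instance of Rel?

No

(R=R26, S=Q99, U=5): rows 1, 6, 14 → T takes values {102, 93} — violation
(R=R26, S=Q13, U=13): rows 2, 9 → T = 85, 85 ✓
(R=R80, S=Q99, U=5): rows 3, 4 → T = 103, 103 ✓
(R=R80, S=Q74, U=13): row 5 → T = 101 ✓
(R=R26, S=Q99, U=17): rows 7, 8 → T = 94, 94 ✓
(R=R80, S=Q74, U=17): row 10 → T = 102 ✓
(R=R26, S=Q74, U=17): row 11 → T = 99 ✓
(R=R80, S=Q74, U=5): row 12 → T = 91 ✓
(R=R15, S=Q74, U=13): row 13 → T = 84 ✓
(R=R15, S=Q13, U=5): row 15 → T = 100 ✓
(R=R26, S=Q13, U=5): row 16 → T = 100 ✓
(R=R80, S=Q13, U=17): row 17 → T = 86 ✓
(R=R26, S=Q74, U=13): row 18 → T = 89 ✓
Two rows agree on {R, S, U} but differ on T, so {R, S, U} → T does not hold.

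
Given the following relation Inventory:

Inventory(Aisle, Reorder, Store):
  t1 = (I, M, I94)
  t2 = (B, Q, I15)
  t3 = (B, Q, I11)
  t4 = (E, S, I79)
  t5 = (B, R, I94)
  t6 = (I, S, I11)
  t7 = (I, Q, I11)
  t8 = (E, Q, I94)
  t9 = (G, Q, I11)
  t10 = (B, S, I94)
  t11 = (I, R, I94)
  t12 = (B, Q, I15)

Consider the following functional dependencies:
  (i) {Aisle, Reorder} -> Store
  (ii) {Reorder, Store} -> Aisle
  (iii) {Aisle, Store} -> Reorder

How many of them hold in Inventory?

(i) {Aisle, Reorder} -> Store: (Aisle=B, Reorder=Q): rows 2, 3, 12 → Store takes values {I15, I11} — violation — fails.
(ii) {Reorder, Store} -> Aisle: (Reorder=Q, Store=I11): rows 3, 7, 9 → Aisle takes values {B, I, G} — violation; (Reorder=R, Store=I94): rows 5, 11 → Aisle takes values {B, I} — violation — fails.
(iii) {Aisle, Store} -> Reorder: (Aisle=I, Store=I94): rows 1, 11 → Reorder takes values {M, R} — violation; (Aisle=B, Store=I94): rows 5, 10 → Reorder takes values {R, S} — violation; (Aisle=I, Store=I11): rows 6, 7 → Reorder takes values {S, Q} — violation — fails.
None of the 3 dependencies hold.

0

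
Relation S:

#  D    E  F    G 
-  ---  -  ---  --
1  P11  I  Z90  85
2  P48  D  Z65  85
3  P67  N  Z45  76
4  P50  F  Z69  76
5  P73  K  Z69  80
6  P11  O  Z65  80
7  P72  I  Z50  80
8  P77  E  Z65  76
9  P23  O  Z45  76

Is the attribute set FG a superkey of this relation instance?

Rows 3 and 9 have the same FG value (F=Z45, G=76) but are distinct tuples, so FG does not determine every attribute — not a superkey.

No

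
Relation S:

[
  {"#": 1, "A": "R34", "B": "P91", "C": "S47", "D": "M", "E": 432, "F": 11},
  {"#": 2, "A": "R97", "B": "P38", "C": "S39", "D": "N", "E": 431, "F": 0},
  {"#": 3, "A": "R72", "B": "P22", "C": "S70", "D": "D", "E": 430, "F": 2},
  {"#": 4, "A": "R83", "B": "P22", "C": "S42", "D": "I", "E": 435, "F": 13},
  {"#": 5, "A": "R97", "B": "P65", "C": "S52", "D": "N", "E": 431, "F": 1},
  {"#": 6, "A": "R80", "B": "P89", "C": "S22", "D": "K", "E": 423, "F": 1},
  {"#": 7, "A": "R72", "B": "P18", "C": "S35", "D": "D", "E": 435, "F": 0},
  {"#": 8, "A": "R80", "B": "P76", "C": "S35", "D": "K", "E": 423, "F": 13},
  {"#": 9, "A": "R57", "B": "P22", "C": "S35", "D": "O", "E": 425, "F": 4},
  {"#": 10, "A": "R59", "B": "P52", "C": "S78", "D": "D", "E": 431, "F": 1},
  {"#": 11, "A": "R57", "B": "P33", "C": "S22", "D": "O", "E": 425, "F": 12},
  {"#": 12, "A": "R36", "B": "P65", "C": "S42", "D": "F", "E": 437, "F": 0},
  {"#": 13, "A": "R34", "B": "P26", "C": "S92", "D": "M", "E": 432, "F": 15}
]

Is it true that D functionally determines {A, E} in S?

D=M: rows 1, 13 → {A,E} = (R34, 432), (R34, 432) ✓
D=N: rows 2, 5 → {A,E} = (R97, 431), (R97, 431) ✓
D=D: rows 3, 7, 10 → {A,E} takes values {(R72, 430), (R72, 435), (R59, 431)} — violation
D=I: row 4 → {A,E} = (R83, 435) ✓
D=K: rows 6, 8 → {A,E} = (R80, 423), (R80, 423) ✓
D=O: rows 9, 11 → {A,E} = (R57, 425), (R57, 425) ✓
D=F: row 12 → {A,E} = (R36, 437) ✓
Two rows agree on D but differ on {A, E}, so D -> {A, E} does not hold.

No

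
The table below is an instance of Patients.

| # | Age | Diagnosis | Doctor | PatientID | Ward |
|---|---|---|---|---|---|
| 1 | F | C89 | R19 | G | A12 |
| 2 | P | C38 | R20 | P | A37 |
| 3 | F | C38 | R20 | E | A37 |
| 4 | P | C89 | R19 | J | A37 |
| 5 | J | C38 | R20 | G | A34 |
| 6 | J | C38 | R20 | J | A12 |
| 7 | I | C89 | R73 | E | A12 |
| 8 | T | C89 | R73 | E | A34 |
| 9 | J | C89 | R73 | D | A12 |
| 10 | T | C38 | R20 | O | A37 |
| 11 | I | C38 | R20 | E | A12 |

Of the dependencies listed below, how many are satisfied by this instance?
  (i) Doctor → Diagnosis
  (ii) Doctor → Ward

1

(i) Doctor → Diagnosis: every LHS value maps to a single RHS value — holds.
(ii) Doctor → Ward: Doctor=R19: rows 1, 4 → Ward takes values {A12, A37} — violation; Doctor=R20: rows 2, 3, 5, 6, 10, 11 → Ward takes values {A37, A34, A12} — violation; Doctor=R73: rows 7, 8, 9 → Ward takes values {A12, A34} — violation — fails.
1 of the 2 dependencies holds.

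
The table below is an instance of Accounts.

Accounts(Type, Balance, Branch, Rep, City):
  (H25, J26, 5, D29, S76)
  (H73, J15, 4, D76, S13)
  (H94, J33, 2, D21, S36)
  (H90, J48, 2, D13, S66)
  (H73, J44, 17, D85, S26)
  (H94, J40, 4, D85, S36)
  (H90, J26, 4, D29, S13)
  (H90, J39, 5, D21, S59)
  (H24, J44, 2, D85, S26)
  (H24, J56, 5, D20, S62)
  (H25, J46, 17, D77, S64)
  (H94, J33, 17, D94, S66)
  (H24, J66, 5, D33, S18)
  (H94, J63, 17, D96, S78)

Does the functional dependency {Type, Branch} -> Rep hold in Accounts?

No

(Type=H25, Branch=5): 1 row → Rep = D29 ✓
(Type=H73, Branch=4): 1 row → Rep = D76 ✓
(Type=H94, Branch=2): 1 row → Rep = D21 ✓
(Type=H90, Branch=2): 1 row → Rep = D13 ✓
(Type=H73, Branch=17): 1 row → Rep = D85 ✓
(Type=H94, Branch=4): 1 row → Rep = D85 ✓
(Type=H90, Branch=4): 1 row → Rep = D29 ✓
(Type=H90, Branch=5): 1 row → Rep = D21 ✓
(Type=H24, Branch=2): 1 row → Rep = D85 ✓
(Type=H24, Branch=5): 2 rows → Rep takes values {D20, D33} — violation
(Type=H25, Branch=17): 1 row → Rep = D77 ✓
(Type=H94, Branch=17): 2 rows → Rep takes values {D94, D96} — violation
Two rows agree on {Type, Branch} but differ on Rep, so {Type, Branch} -> Rep does not hold.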